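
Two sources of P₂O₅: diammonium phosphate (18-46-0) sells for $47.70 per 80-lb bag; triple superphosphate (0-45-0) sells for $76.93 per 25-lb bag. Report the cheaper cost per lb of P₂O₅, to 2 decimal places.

diammonium phosphate: P₂O₅ per bag = 80 × 46% = 36.8 lb; cost = 47.70 / 36.8 = $1.2962/lb P₂O₅.
triple superphosphate: P₂O₅ per bag = 25 × 45% = 11.25 lb; cost = 76.93 / 11.25 = $6.8382/lb P₂O₅.
diammonium phosphate is cheaper.

$1.30 per lb P₂O₅ (diammonium phosphate)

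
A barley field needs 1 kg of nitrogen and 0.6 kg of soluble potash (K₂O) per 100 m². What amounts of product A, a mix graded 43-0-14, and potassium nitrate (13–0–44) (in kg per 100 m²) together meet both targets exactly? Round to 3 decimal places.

Per-100 m² balance (a = product A, b = potassium nitrate):
N: 0.43·a + 0.13·b = 1
K₂O: 0.14·a + 0.44·b = 0.6
From row1: a = (1 − 0.13·b) / 0.43.
Into row2: 0.14·(1 − 0.13·b)/0.43 + 0.44·b = 0.6 → b = 0.690058, a = 2.11696.

2.117 kg product A, 0.690 kg potassium nitrate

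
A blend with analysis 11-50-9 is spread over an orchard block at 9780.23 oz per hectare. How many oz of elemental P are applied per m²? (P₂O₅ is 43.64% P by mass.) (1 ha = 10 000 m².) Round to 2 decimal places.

P₂O₅ per hectare = 9780.23 × 50% = 4890.11 oz.
Elemental P = 4890.11 × 0.4364 = 2134.05 oz per hectare.
Convert to per m²: 2134.05 × 0.0001 = 0.213405 oz.

0.21 oz P per sq m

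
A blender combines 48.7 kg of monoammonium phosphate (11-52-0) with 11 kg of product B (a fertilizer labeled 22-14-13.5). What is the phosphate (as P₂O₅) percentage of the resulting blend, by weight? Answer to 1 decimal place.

Total mass = 48.7 + 11 = 59.7 kg.
P₂O₅ mass = 52%×48.7 + 14%×11 = 26.864 kg.
% P₂O₅ = 26.864 / 59.7 = 44.9983%.

45.0% P₂O₅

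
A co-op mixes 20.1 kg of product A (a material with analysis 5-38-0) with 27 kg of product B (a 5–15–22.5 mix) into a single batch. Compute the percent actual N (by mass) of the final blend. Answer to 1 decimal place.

5.0% N

Total mass = 20.1 + 27 = 47.1 kg.
N mass = 5%×20.1 + 5%×27 = 2.355 kg.
% N = 2.355 / 47.1 = 5%.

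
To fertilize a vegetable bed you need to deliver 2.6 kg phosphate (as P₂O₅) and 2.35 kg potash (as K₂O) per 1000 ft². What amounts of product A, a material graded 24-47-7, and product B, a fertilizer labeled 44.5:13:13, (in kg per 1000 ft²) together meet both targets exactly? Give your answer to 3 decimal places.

0.625 kg product A, 17.740 kg product B

Let a = kg of product A, b = kg of product B (per 1000 ft²).
P₂O₅: 0.47·a + 0.13·b = 2.6
K₂O: 0.07·a + 0.13·b = 2.35
Eliminate b: (row1) − 0.13/0.13·(row2) → 0.4·a = 0.25, so a = 0.625.
Then b = (2.35 − 0.07·0.625) / 0.13 = 17.7404.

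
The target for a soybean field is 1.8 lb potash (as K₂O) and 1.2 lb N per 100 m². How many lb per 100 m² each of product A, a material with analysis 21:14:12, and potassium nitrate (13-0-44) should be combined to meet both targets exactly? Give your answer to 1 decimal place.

With a, b = lb per 100 m² of product A and potassium nitrate:
K₂O: 0.12·a + 0.44·b = 1.8
N: 0.21·a + 0.13·b = 1.2
Solving simultaneously: a = 3.82813, b = 3.04688.

3.8 lb product A, 3.0 lb potassium nitrate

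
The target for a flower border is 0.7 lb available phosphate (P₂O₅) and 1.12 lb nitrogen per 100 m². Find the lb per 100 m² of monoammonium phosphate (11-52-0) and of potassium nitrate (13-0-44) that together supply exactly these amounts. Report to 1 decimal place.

Let a = lb of monoammonium phosphate, b = lb of potassium nitrate (per 100 m²).
P₂O₅: 0.52·a + 0·b = 0.7
N: 0.11·a + 0.13·b = 1.12
Solving simultaneously: a = 1.34615, b = 7.47633.

1.3 lb monoammonium phosphate, 7.5 lb potassium nitrate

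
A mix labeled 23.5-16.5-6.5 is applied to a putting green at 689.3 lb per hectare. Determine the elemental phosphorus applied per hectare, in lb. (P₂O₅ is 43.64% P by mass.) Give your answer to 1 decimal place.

49.6 lb P per hectare

P₂O₅ per hectare = 689.3 × 16.5% = 113.734 lb.
Elemental P = 113.734 × 0.4364 = 49.6337 lb per hectare.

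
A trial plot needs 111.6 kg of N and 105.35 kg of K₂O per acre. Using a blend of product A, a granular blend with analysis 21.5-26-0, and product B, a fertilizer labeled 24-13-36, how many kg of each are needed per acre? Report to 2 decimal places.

192.40 kg product A, 292.64 kg product B

Let a = kg of product A, b = kg of product B (per acre).
N: 0.215·a + 0.24·b = 111.6
K₂O: 0·a + 0.36·b = 105.35
Solving simultaneously: a = 192.403, b = 292.639.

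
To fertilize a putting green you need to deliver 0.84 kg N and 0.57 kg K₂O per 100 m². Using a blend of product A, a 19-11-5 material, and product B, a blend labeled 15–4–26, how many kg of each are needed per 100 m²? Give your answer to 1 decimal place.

3.2 kg product A, 1.6 kg product B

Per-100 m² balance (a = product A, b = product B):
N: 0.19·a + 0.15·b = 0.84
K₂O: 0.05·a + 0.26·b = 0.57
Eliminate a: (row1) − 0.19/0.05·(row2) → -0.838·b = -1.326, so b = 1.58234.
Back-substitute: a = (0.84 − 0.15·1.58234) / 0.19 = 3.17184.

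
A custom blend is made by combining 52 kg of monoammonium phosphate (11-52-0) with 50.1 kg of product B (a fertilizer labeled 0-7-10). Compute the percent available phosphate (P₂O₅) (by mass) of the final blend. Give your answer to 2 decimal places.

29.92% P₂O₅

Total mass = 52 + 50.1 = 102.1 kg.
P₂O₅ mass = 52%×52 + 7%×50.1 = 30.547 kg.
% P₂O₅ = 30.547 / 102.1 = 29.9187%.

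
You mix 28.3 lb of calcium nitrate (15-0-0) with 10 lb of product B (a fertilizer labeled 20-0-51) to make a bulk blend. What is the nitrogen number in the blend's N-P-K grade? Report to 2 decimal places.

16.31% N

Total mass = 28.3 + 10 = 38.3 lb.
N mass = 15%×28.3 + 20%×10 = 6.245 lb.
% N = 6.245 / 38.3 = 16.3055%.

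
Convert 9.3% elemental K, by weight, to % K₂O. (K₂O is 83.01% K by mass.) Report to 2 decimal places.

%K₂O = 9.3 / 0.8301 = 11.2035%.

11.20% K₂O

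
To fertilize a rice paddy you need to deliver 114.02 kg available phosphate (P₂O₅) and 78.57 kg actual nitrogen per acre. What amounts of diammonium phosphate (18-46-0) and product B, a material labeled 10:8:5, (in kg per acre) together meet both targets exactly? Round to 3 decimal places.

161.911 kg diammonium phosphate, 494.259 kg product B

Let a = kg of diammonium phosphate, b = kg of product B (per acre).
P₂O₅: 0.46·a + 0.08·b = 114.02
N: 0.18·a + 0.1·b = 78.57
Eliminate a: (row1) − 0.46/0.18·(row2) → -0.175556·b = -86.77, so b = 494.25949.
Back-substitute: a = (114.02 − 0.08·494.25949) / 0.46 = 161.9114.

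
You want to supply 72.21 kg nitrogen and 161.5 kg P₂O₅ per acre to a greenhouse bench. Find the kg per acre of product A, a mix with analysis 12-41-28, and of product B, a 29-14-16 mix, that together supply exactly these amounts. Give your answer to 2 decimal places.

359.70 kg product A, 100.16 kg product B

Per-acre balance (a = product A, b = product B):
N: 0.12·a + 0.29·b = 72.21
P₂O₅: 0.41·a + 0.14·b = 161.5
From row1: a = (72.21 − 0.29·b) / 0.12.
Into row2: 0.41·(72.21 − 0.29·b)/0.12 + 0.14·b = 161.5 → b = 100.158, a = 359.702.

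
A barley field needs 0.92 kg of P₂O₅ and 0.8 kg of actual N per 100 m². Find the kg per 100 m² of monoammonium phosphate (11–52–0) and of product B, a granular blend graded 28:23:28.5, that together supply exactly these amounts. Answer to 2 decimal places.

With a, b = kg per 100 m² of monoammonium phosphate and product B:
P₂O₅: 0.52·a + 0.23·b = 0.92
N: 0.11·a + 0.28·b = 0.8
Solving simultaneously: a = 0.611804, b = 2.61679.

0.61 kg monoammonium phosphate, 2.62 kg product B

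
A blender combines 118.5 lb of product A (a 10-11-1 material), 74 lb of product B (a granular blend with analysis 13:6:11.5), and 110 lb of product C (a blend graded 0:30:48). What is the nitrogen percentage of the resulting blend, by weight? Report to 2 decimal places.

7.10% N

Total mass = 118.5 + 74 + 110 = 302.5 lb.
N mass = 10%×118.5 + 13%×74 + 0%×110 = 21.47 lb.
% N = 21.47 / 302.5 = 7.09752%.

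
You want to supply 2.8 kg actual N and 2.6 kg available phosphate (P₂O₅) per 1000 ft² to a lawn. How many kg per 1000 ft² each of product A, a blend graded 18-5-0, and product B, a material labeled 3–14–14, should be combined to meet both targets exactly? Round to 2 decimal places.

Let a = kg of product A, b = kg of product B (per 1000 ft²).
N: 0.18·a + 0.03·b = 2.8
P₂O₅: 0.05·a + 0.14·b = 2.6
Eliminate b: (row1) − 0.03/0.14·(row2) → 0.169286·a = 2.24286, so a = 13.2489.
Then b = (2.6 − 0.05·13.2489) / 0.14 = 13.8397.

13.25 kg product A, 13.84 kg product B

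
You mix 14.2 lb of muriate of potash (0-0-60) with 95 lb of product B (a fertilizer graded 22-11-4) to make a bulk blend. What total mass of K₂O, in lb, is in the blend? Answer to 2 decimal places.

K₂O mass = 60%×14.2 + 4%×95 = 12.32 lb.

12.32 lb K₂O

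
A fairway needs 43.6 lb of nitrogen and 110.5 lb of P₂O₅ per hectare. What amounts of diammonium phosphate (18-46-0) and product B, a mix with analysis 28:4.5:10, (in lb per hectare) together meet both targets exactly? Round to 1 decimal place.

Let a = lb of diammonium phosphate, b = lb of product B (per hectare).
N: 0.18·a + 0.28·b = 43.6
P₂O₅: 0.46·a + 0.045·b = 110.5
From row1: a = (43.6 − 0.28·b) / 0.18.
Into row2: 0.46·(43.6 − 0.28·b)/0.18 + 0.045·b = 110.5 → b = 1.37531, a = 240.083.

240.1 lb diammonium phosphate, 1.4 lb product B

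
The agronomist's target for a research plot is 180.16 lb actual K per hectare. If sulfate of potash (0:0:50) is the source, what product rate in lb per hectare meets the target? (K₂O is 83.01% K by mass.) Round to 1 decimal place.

434.1 lb of product per hectare

As K₂O: 180.16 / 0.8301 = 217.034 lb per hectare.
Product per hectare = 217.034 / 50% = 434.068 lb.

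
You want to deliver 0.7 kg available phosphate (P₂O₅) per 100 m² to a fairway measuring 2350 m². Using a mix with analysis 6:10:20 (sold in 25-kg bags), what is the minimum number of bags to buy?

7 bags

Product per 100 m² = 0.7 / 10% = 7 kg.
Total product = 7 × 2350 / 100 = 164.5 kg.
Bags = ⌈164.5 / 25⌉ = 7.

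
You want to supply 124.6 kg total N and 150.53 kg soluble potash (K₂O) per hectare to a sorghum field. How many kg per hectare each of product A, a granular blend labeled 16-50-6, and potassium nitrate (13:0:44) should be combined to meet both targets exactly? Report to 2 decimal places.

Per-hectare balance (a = product A, b = potassium nitrate):
N: 0.16·a + 0.13·b = 124.6
K₂O: 0.06·a + 0.44·b = 150.53
Eliminate a: (row1) − 0.16/0.06·(row2) → -1.04333·b = -276.813, so b = 265.316.
Back-substitute: a = (124.6 − 0.13·265.316) / 0.16 = 563.181.

563.18 kg product A, 265.32 kg potassium nitrate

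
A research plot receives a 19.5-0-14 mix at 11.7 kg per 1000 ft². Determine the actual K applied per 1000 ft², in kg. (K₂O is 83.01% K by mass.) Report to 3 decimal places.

K₂O per 1000 ft² = 11.7 × 14% = 1.638 kg.
Elemental K = 1.638 × 0.8301 = 1.3597 kg per 1000 ft².

1.360 kg K per thousand sq ft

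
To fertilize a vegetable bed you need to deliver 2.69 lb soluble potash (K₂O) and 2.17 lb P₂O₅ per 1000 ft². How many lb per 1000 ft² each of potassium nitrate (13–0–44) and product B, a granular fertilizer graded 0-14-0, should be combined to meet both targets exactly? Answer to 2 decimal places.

6.11 lb potassium nitrate, 15.50 lb product B

Let a = lb of potassium nitrate, b = lb of product B (per 1000 ft²).
K₂O: 0.44·a + 0·b = 2.69
P₂O₅: 0·a + 0.14·b = 2.17
Solving simultaneously: a = 6.11364, b = 15.5.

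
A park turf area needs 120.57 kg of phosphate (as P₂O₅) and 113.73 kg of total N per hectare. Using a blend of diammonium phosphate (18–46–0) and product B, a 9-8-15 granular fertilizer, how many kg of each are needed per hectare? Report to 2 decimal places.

Let a = kg of diammonium phosphate, b = kg of product B (per hectare).
P₂O₅: 0.46·a + 0.08·b = 120.57
N: 0.18·a + 0.09·b = 113.73
Eliminate a: (row1) − 0.46/0.18·(row2) → -0.15·b = -170.073, so b = 1133.822.
Back-substitute: a = (120.57 − 0.08·1133.822) / 0.46 = 64.9222.

64.92 kg diammonium phosphate, 1133.82 kg product B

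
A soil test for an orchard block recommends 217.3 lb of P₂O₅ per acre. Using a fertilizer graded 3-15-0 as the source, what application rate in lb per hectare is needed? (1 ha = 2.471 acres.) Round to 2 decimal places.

3579.66 lb of product per hectare

Product per acre = 217.3 / 15% = 1448.67 lb.
Convert to per hectare: 1448.67 × 2.471 = 3579.655 lb.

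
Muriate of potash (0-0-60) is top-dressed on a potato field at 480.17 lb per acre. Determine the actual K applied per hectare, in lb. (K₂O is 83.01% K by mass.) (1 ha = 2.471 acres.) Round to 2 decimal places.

590.95 lb K per hectare

K₂O per acre = 480.17 × 60% = 288.102 lb.
Elemental K = 288.102 × 0.8301 = 239.153 lb per acre.
Convert to per hectare: 239.153 × 2.471 = 590.948 lb.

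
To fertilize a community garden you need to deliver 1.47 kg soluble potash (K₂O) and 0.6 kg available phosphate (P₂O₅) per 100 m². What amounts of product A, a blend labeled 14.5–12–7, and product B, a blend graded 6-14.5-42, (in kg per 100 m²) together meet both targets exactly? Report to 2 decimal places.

With a, b = kg per 100 m² of product A and product B:
K₂O: 0.07·a + 0.42·b = 1.47
P₂O₅: 0.12·a + 0.145·b = 0.6
Eliminate a: (row1) − 0.07/0.12·(row2) → 0.335417·b = 1.12, so b = 3.33913.
Back-substitute: a = (1.47 − 0.42·3.33913) / 0.07 = 0.965217.

0.97 kg product A, 3.34 kg product B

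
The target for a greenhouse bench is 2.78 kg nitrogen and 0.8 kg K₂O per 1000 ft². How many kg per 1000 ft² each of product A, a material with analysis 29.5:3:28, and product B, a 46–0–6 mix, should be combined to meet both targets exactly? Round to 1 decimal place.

1.8 kg product A, 4.9 kg product B

Let a = kg of product A, b = kg of product B (per 1000 ft²).
N: 0.295·a + 0.46·b = 2.78
K₂O: 0.28·a + 0.06·b = 0.8
From row1: a = (2.78 − 0.46·b) / 0.295.
Into row2: 0.28·(2.78 − 0.46·b)/0.295 + 0.06·b = 0.8 → b = 4.88209, a = 1.81098.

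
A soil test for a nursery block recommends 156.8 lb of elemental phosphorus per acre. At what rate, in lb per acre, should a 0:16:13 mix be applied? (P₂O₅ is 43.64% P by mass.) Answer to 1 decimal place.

As P₂O₅: 156.8 / 0.4364 = 359.303 lb per acre.
Product per acre = 359.303 / 16% = 2245.646 lb.

2245.6 lb of product per acre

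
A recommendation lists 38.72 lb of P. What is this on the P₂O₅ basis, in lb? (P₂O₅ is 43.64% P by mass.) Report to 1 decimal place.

88.7 lb P₂O₅

P₂O₅ = 38.72 / 0.4364 = 88.7259 lb.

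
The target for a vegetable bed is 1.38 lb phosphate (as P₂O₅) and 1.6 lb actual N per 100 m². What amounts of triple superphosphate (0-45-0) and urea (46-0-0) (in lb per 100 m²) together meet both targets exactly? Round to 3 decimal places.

3.067 lb triple superphosphate, 3.478 lb urea

Let a = lb of triple superphosphate, b = lb of urea (per 100 m²).
P₂O₅: 0.45·a + 0·b = 1.38
N: 0·a + 0.46·b = 1.6
Solving simultaneously: a = 3.06667, b = 3.47826.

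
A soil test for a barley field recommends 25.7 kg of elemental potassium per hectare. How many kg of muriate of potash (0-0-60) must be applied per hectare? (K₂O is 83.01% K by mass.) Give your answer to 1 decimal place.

As K₂O: 25.7 / 0.8301 = 30.9601 kg per hectare.
Product per hectare = 30.9601 / 60% = 51.6002 kg.

51.6 kg of product per hectare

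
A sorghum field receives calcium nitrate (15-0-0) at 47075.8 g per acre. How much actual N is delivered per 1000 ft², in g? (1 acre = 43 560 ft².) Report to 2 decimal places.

nitrogen per acre = 47075.8 × 15% = 7061.37 g.
Convert to per 1000 ft²: 7061.37 × 0.0229568 = 162.107 g.

162.11 g N per thousand sq ft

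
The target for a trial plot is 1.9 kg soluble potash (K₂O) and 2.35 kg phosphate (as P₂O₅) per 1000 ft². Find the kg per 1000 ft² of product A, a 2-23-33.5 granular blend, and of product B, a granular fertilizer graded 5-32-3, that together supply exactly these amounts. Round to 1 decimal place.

Per-1000 ft² balance (a = product A, b = product B):
K₂O: 0.335·a + 0.03·b = 1.9
P₂O₅: 0.23·a + 0.32·b = 2.35
From row1: a = (1.9 − 0.03·b) / 0.335.
Into row2: 0.23·(1.9 − 0.03·b)/0.335 + 0.32·b = 2.35 → b = 3.49202, a = 5.35892.

5.4 kg product A, 3.5 kg product B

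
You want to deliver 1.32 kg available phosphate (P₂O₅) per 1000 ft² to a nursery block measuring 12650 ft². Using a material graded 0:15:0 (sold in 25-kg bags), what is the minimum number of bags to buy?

5 bags

Product per 1000 ft² = 1.32 / 15% = 8.8 kg.
Total product = 8.8 × 12650 / 1000 = 111.32 kg.
Bags = ⌈111.32 / 25⌉ = 5.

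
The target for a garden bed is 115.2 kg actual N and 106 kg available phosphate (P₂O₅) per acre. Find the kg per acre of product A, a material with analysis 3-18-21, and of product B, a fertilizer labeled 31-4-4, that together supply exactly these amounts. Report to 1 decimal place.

517.4 kg product A, 321.5 kg product B

Per-acre balance (a = product A, b = product B):
N: 0.03·a + 0.31·b = 115.2
P₂O₅: 0.18·a + 0.04·b = 106
Eliminate b: (row1) − 0.31/0.04·(row2) → -1.365·a = -706.3, so a = 517.436.
Then b = (106 − 0.18·517.436) / 0.04 = 321.538.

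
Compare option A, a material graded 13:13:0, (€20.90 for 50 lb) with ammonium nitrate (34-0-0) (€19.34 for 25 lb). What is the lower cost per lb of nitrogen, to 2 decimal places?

option A: N per bag = 50 × 13% = 6.5 lb; cost = 20.90 / 6.5 = €3.2154/lb N.
ammonium nitrate: N per bag = 25 × 34% = 8.5 lb; cost = 19.34 / 8.5 = €2.2753/lb N.
ammonium nitrate is cheaper.

€2.28 per lb N (ammonium nitrate)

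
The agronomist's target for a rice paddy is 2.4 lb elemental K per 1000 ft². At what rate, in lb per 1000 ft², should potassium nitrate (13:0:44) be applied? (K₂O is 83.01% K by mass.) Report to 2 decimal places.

As K₂O: 2.4 / 0.8301 = 2.89122 lb per 1000 ft².
Product per 1000 ft² = 2.89122 / 44% = 6.57095 lb.

6.57 lb of product per thousand sq ft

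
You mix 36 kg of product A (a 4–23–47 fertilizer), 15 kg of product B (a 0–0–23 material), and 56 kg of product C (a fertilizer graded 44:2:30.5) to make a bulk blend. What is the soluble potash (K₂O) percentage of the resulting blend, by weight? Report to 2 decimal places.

35.00% K₂O

Total mass = 36 + 15 + 56 = 107 kg.
K₂O mass = 47%×36 + 23%×15 + 30.5%×56 = 37.45 kg.
% K₂O = 37.45 / 107 = 35%.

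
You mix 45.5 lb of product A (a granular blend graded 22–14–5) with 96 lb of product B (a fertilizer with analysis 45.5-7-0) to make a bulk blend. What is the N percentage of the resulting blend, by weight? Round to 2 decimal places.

Total mass = 45.5 + 96 = 141.5 lb.
N mass = 22%×45.5 + 45.5%×96 = 53.69 lb.
% N = 53.69 / 141.5 = 37.9435%.

37.94% N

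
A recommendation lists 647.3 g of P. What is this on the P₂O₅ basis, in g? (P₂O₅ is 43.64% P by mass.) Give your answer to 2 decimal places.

P₂O₅ = 647.3 / 0.4364 = 1483.272 g.

1483.27 g P₂O₅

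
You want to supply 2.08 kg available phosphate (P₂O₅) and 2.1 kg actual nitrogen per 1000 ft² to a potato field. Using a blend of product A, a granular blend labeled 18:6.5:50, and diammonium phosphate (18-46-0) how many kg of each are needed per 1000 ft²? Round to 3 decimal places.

With a, b = kg per 1000 ft² of product A and diammonium phosphate:
P₂O₅: 0.065·a + 0.46·b = 2.08
N: 0.18·a + 0.18·b = 2.1
Eliminate a: (row1) − 0.065/0.18·(row2) → 0.395·b = 1.32167, so b = 3.34599.
Back-substitute: a = (2.08 − 0.46·3.34599) / 0.065 = 8.32068.

8.321 kg product A, 3.346 kg diammonium phosphate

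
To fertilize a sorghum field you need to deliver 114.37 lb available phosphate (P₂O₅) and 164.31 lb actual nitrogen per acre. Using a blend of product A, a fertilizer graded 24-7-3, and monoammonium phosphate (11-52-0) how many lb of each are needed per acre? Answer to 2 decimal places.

With a, b = lb per acre of product A and monoammonium phosphate:
P₂O₅: 0.07·a + 0.52·b = 114.37
N: 0.24·a + 0.11·b = 164.31
From row1: a = (114.37 − 0.52·b) / 0.07.
Into row2: 0.24·(114.37 − 0.52·b)/0.07 + 0.11·b = 164.31 → b = 136.184, a = 622.208.

622.21 lb product A, 136.18 lb monoammonium phosphate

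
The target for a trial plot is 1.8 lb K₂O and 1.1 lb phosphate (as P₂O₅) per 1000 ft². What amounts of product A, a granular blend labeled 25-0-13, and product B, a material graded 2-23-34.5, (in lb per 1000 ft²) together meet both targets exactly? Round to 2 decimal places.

1.15 lb product A, 4.78 lb product B

With a, b = lb per 1000 ft² of product A and product B:
K₂O: 0.13·a + 0.345·b = 1.8
P₂O₅: 0·a + 0.23·b = 1.1
Solving simultaneously: a = 1.15385, b = 4.78261.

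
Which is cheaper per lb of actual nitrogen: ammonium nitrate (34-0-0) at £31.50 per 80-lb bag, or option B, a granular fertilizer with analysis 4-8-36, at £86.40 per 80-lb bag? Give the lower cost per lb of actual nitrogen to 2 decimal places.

ammonium nitrate: N per bag = 80 × 34% = 27.2 lb; cost = 31.50 / 27.2 = £1.1581/lb N.
option B: N per bag = 80 × 4% = 3.2 lb; cost = 86.40 / 3.2 = £27.0000/lb N.
ammonium nitrate is cheaper.

£1.16 per lb N (ammonium nitrate)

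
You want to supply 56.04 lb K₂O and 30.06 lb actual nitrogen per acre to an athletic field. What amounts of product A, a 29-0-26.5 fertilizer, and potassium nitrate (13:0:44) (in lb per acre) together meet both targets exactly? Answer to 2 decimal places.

With a, b = lb per acre of product A and potassium nitrate:
K₂O: 0.265·a + 0.44·b = 56.04
N: 0.29·a + 0.13·b = 30.06
Eliminate b: (row1) − 0.44/0.13·(row2) → -0.716538·a = -45.7015, so a = 63.781.
Then b = (30.06 − 0.29·63.781) / 0.13 = 88.9501.

63.78 lb product A, 88.95 lb potassium nitrate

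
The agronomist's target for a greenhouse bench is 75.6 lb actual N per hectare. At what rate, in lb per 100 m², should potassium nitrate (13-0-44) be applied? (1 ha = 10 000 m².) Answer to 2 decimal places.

5.82 lb of product per hundred sq m

Product per hectare = 75.6 / 13% = 581.538 lb.
Convert to per 100 m²: 581.538 × 0.01 = 5.81538 lb.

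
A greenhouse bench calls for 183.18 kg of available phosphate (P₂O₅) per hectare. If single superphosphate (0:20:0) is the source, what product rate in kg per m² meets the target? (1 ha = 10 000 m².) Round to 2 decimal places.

0.09 kg of product per sq m

Product per hectare = 183.18 / 20% = 915.9 kg.
Convert to per m²: 915.9 × 0.0001 = 0.09159 kg.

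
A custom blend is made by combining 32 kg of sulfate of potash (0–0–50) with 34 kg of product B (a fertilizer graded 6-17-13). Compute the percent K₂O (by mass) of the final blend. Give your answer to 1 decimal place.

30.9% K₂O

Total mass = 32 + 34 = 66 kg.
K₂O mass = 50%×32 + 13%×34 = 20.42 kg.
% K₂O = 20.42 / 66 = 30.9394%.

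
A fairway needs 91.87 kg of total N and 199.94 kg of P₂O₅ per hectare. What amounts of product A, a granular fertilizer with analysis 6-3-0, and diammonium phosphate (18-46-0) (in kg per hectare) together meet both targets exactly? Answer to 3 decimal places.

282.477 kg product A, 416.230 kg diammonium phosphate

Let a = kg of product A, b = kg of diammonium phosphate (per hectare).
N: 0.06·a + 0.18·b = 91.87
P₂O₅: 0.03·a + 0.46·b = 199.94
Eliminate b: (row1) − 0.18/0.46·(row2) → 0.0482609·a = 13.6326, so a = 282.47748.
Then b = (199.94 − 0.03·282.47748) / 0.46 = 416.2297.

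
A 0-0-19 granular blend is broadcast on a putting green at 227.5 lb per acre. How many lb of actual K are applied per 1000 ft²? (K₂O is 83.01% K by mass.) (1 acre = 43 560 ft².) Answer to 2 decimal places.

0.82 lb K per thousand sq ft

K₂O per acre = 227.5 × 19% = 43.225 lb.
Elemental K = 43.225 × 0.8301 = 35.8811 lb per acre.
Convert to per 1000 ft²: 35.8811 × 0.0229568 = 0.823716 lb.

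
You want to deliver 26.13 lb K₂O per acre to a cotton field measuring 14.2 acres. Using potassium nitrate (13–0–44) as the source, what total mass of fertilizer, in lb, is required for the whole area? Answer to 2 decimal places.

Product per acre = 26.13 / 44% = 59.3864 lb.
Total product = 59.3864 × 14.2 = 843.286 lb.

843.29 lb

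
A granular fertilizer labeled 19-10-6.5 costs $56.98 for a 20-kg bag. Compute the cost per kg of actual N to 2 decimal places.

N in bag = 20 × 19% = 3.8 kg.
Cost per kg N = $56.98 / 3.8 = $14.9947.

$14.99 per kg N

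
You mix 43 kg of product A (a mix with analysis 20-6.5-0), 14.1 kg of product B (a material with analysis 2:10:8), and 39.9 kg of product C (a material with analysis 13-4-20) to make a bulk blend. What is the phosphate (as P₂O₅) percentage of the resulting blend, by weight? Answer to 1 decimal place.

6.0% P₂O₅

Total mass = 43 + 14.1 + 39.9 = 97 kg.
P₂O₅ mass = 6.5%×43 + 10%×14.1 + 4%×39.9 = 5.801 kg.
% P₂O₅ = 5.801 / 97 = 5.98041%.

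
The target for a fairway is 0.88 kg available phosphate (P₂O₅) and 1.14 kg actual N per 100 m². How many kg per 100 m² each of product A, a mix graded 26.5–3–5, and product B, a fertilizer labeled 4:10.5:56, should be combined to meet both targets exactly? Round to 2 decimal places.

Let a = kg of product A, b = kg of product B (per 100 m²).
P₂O₅: 0.03·a + 0.105·b = 0.88
N: 0.265·a + 0.04·b = 1.14
Solving simultaneously: a = 3.17371, b = 7.47418.

3.17 kg product A, 7.47 kg product B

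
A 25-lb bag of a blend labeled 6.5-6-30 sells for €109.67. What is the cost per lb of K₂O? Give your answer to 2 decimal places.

€14.62 per lb K₂O

K₂O in bag = 25 × 30% = 7.5 lb.
Cost per lb K₂O = €109.67 / 7.5 = €14.6227.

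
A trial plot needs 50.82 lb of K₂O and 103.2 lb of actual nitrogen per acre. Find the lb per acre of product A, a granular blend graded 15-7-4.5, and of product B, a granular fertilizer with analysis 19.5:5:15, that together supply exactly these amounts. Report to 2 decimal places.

405.84 lb product A, 217.05 lb product B

Let a = lb of product A, b = lb of product B (per acre).
K₂O: 0.045·a + 0.15·b = 50.82
N: 0.15·a + 0.195·b = 103.2
Solving simultaneously: a = 405.836, b = 217.049.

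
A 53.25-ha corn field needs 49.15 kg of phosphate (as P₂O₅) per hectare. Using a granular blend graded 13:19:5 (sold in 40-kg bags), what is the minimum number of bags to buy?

Product per hectare = 49.15 / 19% = 258.684 kg.
Total product = 258.684 × 53.25 = 13774.9 kg.
Bags = ⌈13774.9 / 40⌉ = 345.

345 bags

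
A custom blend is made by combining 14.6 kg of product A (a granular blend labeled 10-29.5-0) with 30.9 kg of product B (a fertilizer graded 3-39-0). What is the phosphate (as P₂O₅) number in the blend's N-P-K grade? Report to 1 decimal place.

36.0% P₂O₅

Total mass = 14.6 + 30.9 = 45.5 kg.
P₂O₅ mass = 29.5%×14.6 + 39%×30.9 = 16.358 kg.
% P₂O₅ = 16.358 / 45.5 = 35.9516%.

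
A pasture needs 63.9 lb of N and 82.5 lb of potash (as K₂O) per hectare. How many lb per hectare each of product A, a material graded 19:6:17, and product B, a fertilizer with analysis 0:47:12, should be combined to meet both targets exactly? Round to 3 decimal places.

336.316 lb product A, 211.053 lb product B

With a, b = lb per hectare of product A and product B:
N: 0.19·a + 0·b = 63.9
K₂O: 0.17·a + 0.12·b = 82.5
Eliminate b: (row1) − 0/0.12·(row2) → 0.19·a = 63.9, so a = 336.3158.
Then b = (82.5 − 0.17·336.3158) / 0.12 = 211.0526.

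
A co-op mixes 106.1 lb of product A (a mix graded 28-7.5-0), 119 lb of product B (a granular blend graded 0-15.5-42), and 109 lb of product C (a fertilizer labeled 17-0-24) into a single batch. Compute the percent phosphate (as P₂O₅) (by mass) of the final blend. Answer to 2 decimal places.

7.90% P₂O₅

Total mass = 106.1 + 119 + 109 = 334.1 lb.
P₂O₅ mass = 7.5%×106.1 + 15.5%×119 + 0%×109 = 26.4025 lb.
% P₂O₅ = 26.4025 / 334.1 = 7.90257%.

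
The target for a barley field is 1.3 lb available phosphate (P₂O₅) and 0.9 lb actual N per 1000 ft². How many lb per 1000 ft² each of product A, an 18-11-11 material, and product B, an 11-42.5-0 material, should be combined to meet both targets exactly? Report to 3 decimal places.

Let a = lb of product A, b = lb of product B (per 1000 ft²).
P₂O₅: 0.11·a + 0.425·b = 1.3
N: 0.18·a + 0.11·b = 0.9
Eliminate b: (row1) − 0.425/0.11·(row2) → -0.585455·a = -2.17727, so a = 3.71894.
Then b = (0.9 − 0.18·3.71894) / 0.11 = 2.09627.

3.719 lb product A, 2.096 lb product B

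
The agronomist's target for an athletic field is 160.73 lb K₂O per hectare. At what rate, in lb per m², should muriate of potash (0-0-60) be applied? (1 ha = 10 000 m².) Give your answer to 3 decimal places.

0.027 lb of product per sq m

Product per hectare = 160.73 / 60% = 267.883 lb.
Convert to per m²: 267.883 × 0.0001 = 0.0267883 lb.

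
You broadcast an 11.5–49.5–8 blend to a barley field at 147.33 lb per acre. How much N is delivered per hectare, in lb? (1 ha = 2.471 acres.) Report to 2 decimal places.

41.87 lb N per hectare

nitrogen per acre = 147.33 × 11.5% = 16.9429 lb.
Convert to per hectare: 16.9429 × 2.471 = 41.866 lb.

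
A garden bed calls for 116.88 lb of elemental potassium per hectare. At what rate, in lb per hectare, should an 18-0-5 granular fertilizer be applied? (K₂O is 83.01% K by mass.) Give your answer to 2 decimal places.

2816.05 lb of product per hectare

As K₂O: 116.88 / 0.8301 = 140.802 lb per hectare.
Product per hectare = 140.802 / 5% = 2816.046 lb.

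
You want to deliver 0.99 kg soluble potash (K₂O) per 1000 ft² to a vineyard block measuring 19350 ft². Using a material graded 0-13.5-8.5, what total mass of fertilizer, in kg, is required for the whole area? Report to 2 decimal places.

225.37 kg

Product per 1000 ft² = 0.99 / 8.5% = 11.6471 kg.
Total product = 11.6471 × 19350 / 1000 = 225.371 kg.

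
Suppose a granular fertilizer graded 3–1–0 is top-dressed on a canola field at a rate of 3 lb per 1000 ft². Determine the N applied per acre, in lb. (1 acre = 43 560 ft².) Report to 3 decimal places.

3.920 lb N per acre

nitrogen per 1000 ft² = 3 × 3% = 0.09 lb.
Convert to per acre: 0.09 × 43.56 = 3.9204 lb.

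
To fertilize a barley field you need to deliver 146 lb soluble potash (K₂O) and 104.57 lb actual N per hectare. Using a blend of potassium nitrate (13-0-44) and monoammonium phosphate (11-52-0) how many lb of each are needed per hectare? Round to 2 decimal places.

With a, b = lb per hectare of potassium nitrate and monoammonium phosphate:
K₂O: 0.44·a + 0·b = 146
N: 0.13·a + 0.11·b = 104.57
Eliminate a: (row1) − 0.44/0.13·(row2) → -0.372308·b = -207.929, so b = 558.488.
Back-substitute: a = (146 − 0·558.488) / 0.44 = 331.818.

331.82 lb potassium nitrate, 558.49 lb monoammonium phosphate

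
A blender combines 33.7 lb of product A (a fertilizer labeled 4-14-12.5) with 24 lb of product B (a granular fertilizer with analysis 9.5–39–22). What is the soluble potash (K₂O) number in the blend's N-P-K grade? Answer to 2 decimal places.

Total mass = 33.7 + 24 = 57.7 lb.
K₂O mass = 12.5%×33.7 + 22%×24 = 9.4925 lb.
% K₂O = 9.4925 / 57.7 = 16.4515%.

16.45% K₂O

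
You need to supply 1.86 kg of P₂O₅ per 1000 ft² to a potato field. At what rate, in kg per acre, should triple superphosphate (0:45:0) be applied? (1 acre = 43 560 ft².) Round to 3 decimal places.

Product per 1000 ft² = 1.86 / 45% = 4.13333 kg.
Convert to per acre: 4.13333 × 43.56 = 180.048 kg.

180.048 kg of product per acre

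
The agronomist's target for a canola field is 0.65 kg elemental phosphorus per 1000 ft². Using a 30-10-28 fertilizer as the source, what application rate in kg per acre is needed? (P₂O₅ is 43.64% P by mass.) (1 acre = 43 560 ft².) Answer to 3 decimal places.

648.808 kg of product per acre

As P₂O₅: 0.65 / 0.4364 = 1.48946 kg per 1000 ft².
Product per 1000 ft² = 1.48946 / 10% = 14.8946 kg.
Convert to per acre: 14.8946 × 43.56 = 648.8084 kg.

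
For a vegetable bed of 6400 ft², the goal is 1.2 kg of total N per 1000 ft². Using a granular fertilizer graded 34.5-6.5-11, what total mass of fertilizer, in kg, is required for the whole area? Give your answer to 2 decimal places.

22.26 kg

Product per 1000 ft² = 1.2 / 34.5% = 3.47826 kg.
Total product = 3.47826 × 6400 / 1000 = 22.2609 kg.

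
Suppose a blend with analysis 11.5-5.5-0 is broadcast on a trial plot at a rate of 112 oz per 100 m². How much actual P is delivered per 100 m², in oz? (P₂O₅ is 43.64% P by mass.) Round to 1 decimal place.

2.7 oz P per hundred sq m

P₂O₅ per 100 m² = 112 × 5.5% = 6.16 oz.
Elemental P = 6.16 × 0.4364 = 2.68822 oz per 100 m².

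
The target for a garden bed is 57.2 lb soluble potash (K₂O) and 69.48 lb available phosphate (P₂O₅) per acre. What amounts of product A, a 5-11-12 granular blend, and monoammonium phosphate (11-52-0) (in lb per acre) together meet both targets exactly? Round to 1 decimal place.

476.7 lb product A, 32.8 lb monoammonium phosphate

With a, b = lb per acre of product A and monoammonium phosphate:
K₂O: 0.12·a + 0·b = 57.2
P₂O₅: 0.11·a + 0.52·b = 69.48
Eliminate a: (row1) − 0.12/0.11·(row2) → -0.567273·b = -18.5964, so b = 32.7821.
Back-substitute: a = (57.2 − 0·32.7821) / 0.12 = 476.667.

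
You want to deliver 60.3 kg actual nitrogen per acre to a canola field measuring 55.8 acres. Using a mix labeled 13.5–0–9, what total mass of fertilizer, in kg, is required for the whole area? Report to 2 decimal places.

24924.00 kg

Product per acre = 60.3 / 13.5% = 446.667 kg.
Total product = 446.667 × 55.8 = 24924 kg.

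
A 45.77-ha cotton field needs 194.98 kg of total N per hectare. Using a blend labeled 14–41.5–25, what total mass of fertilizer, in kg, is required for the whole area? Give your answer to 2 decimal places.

Product per hectare = 194.98 / 14% = 1392.71 kg.
Total product = 1392.71 × 45.77 = 63744.533 kg.

63744.53 kg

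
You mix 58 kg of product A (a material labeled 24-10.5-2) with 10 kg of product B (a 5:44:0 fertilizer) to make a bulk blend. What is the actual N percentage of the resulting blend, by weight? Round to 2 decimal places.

21.21% N

Total mass = 58 + 10 = 68 kg.
N mass = 24%×58 + 5%×10 = 14.42 kg.
% N = 14.42 / 68 = 21.2059%.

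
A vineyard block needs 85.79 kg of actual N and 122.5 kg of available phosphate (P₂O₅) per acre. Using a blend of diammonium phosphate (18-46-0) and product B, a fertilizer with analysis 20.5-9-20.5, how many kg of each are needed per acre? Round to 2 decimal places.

With a, b = kg per acre of diammonium phosphate and product B:
N: 0.18·a + 0.205·b = 85.79
P₂O₅: 0.46·a + 0.09·b = 122.5
Solving simultaneously: a = 222.681, b = 222.963.

222.68 kg diammonium phosphate, 222.96 kg product B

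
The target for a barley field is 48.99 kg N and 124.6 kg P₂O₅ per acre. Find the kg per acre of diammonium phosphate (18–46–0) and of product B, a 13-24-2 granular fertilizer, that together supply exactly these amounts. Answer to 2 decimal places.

With a, b = kg per acre of diammonium phosphate and product B:
N: 0.18·a + 0.13·b = 48.99
P₂O₅: 0.46·a + 0.24·b = 124.6
Eliminate b: (row1) − 0.13/0.24·(row2) → -0.0691667·a = -18.5017, so a = 267.494.
Then b = (124.6 − 0.46·267.494) / 0.24 = 6.46988.

267.49 kg diammonium phosphate, 6.47 kg product B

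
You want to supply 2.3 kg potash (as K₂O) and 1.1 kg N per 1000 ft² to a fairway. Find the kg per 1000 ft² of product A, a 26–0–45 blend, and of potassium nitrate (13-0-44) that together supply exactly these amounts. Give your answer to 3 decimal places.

Per-1000 ft² balance (a = product A, b = potassium nitrate):
K₂O: 0.45·a + 0.44·b = 2.3
N: 0.26·a + 0.13·b = 1.1
Solving simultaneously: a = 3.30948, b = 1.84258.

3.309 kg product A, 1.843 kg potassium nitrate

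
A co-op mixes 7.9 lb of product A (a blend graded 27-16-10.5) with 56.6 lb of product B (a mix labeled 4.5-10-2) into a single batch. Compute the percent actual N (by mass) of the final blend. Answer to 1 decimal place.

Total mass = 7.9 + 56.6 = 64.5 lb.
N mass = 27%×7.9 + 4.5%×56.6 = 4.68 lb.
% N = 4.68 / 64.5 = 7.25581%.

7.3% N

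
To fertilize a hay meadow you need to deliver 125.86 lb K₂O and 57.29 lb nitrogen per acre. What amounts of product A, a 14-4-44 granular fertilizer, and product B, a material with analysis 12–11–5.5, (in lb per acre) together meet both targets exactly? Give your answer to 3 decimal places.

265.017 lb product A, 168.231 lb product B

With a, b = lb per acre of product A and product B:
K₂O: 0.44·a + 0.055·b = 125.86
N: 0.14·a + 0.12·b = 57.29
Eliminate b: (row1) − 0.055/0.12·(row2) → 0.375833·a = 99.6021, so a = 265.0166.
Then b = (57.29 − 0.14·265.0166) / 0.12 = 168.2306.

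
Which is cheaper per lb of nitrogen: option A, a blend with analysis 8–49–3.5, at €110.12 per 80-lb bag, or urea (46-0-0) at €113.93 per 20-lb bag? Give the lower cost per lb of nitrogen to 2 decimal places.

€12.38 per lb N (urea)

option A: N per bag = 80 × 8% = 6.4 lb; cost = 110.12 / 6.4 = €17.2063/lb N.
urea: N per bag = 20 × 46% = 9.2 lb; cost = 113.93 / 9.2 = €12.3837/lb N.
urea is cheaper.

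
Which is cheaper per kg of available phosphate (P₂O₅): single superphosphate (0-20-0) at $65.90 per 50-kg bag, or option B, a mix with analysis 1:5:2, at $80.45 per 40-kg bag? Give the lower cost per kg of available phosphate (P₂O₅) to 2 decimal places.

$6.59 per kg P₂O₅ (single superphosphate)

single superphosphate: P₂O₅ per bag = 50 × 20% = 10 kg; cost = 65.90 / 10 = $6.5900/kg P₂O₅.
option B: P₂O₅ per bag = 40 × 5% = 2 kg; cost = 80.45 / 2 = $40.2250/kg P₂O₅.
single superphosphate is cheaper.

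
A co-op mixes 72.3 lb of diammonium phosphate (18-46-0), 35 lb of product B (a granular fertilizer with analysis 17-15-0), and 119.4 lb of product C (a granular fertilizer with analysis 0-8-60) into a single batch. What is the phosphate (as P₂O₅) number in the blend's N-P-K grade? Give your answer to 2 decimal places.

21.20% P₂O₅

Total mass = 72.3 + 35 + 119.4 = 226.7 lb.
P₂O₅ mass = 46%×72.3 + 15%×35 + 8%×119.4 = 48.06 lb.
% P₂O₅ = 48.06 / 226.7 = 21.1998%.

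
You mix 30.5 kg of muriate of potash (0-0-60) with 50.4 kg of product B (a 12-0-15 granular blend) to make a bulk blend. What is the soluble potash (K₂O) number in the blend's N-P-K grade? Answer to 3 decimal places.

31.965% K₂O

Total mass = 30.5 + 50.4 = 80.9 kg.
K₂O mass = 60%×30.5 + 15%×50.4 = 25.86 kg.
% K₂O = 25.86 / 80.9 = 31.9654%.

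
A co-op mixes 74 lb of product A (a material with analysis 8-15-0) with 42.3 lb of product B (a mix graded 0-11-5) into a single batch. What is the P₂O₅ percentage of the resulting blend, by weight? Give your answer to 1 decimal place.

13.5% P₂O₅

Total mass = 74 + 42.3 = 116.3 lb.
P₂O₅ mass = 15%×74 + 11%×42.3 = 15.753 lb.
% P₂O₅ = 15.753 / 116.3 = 13.5451%.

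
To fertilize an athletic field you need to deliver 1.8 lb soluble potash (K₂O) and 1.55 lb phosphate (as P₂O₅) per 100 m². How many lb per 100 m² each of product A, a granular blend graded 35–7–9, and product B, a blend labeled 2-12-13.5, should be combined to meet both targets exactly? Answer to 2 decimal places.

Let a = lb of product A, b = lb of product B (per 100 m²).
K₂O: 0.09·a + 0.135·b = 1.8
P₂O₅: 0.07·a + 0.12·b = 1.55
Eliminate b: (row1) − 0.135/0.12·(row2) → 0.01125·a = 0.05625, so a = 5.
Then b = (1.55 − 0.07·5) / 0.12 = 10.

5.00 lb product A, 10.00 lb product B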